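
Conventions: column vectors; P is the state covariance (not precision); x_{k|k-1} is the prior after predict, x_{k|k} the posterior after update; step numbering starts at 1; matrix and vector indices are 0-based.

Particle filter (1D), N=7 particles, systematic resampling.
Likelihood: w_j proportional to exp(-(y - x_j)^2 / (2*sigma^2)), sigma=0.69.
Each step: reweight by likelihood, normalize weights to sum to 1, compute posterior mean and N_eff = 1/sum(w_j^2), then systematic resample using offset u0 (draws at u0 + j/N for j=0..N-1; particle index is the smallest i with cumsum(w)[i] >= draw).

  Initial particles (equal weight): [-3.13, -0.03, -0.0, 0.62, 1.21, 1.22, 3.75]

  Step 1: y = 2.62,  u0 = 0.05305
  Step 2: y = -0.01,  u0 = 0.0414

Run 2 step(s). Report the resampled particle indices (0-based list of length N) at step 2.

step 1: w=[0.0000, 0.0012, 0.0014, 0.0283, 0.2341, 0.2411, 0.4940]  mean=2.4473  Neff=2.7954  idx=[4, 4, 5, 5, 6, 6, 6]
step 2: w=[0.2532, 0.2532, 0.2468, 0.2468, 0.0000, 0.0000, 0.0000]  mean=1.2149  Neff=3.9993  idx=[0, 0, 1, 1, 2, 3, 3]

resampled_idx = [0, 0, 1, 1, 2, 3, 3]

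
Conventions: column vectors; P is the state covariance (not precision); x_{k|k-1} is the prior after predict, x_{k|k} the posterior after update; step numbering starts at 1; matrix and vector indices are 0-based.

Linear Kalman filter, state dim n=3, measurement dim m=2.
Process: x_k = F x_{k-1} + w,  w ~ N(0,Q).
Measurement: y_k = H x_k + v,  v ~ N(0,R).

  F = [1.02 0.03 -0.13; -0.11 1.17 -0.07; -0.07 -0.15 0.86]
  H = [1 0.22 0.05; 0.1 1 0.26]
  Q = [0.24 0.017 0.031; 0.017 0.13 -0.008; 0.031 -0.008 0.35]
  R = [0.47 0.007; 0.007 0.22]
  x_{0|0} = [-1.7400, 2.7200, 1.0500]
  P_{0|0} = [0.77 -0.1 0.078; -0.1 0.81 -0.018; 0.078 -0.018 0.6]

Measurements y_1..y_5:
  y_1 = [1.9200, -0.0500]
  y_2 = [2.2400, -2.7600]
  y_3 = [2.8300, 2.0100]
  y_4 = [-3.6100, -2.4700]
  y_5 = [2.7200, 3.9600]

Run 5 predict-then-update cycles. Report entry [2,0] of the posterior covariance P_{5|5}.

step 1: x^-=[-1.8297, 3.3003, 0.6168]  P^-=[1.0253 -0.1562 -0.0109; -0.1562 1.2810 -0.1991; -0.0109 -0.1991 0.8089]  S=[1.4851 0.2180; 0.2180 1.4306]  K=[0.6881 -0.1443; -0.0477 0.8556; -0.0109 0.0087]  nu=[2.9928, -3.3277]  x^+=[0.7099, 0.3104, 0.5552]  P^+=[0.3357 -0.0606 0.0004; -0.0606 0.2482 -0.2084; 0.0004 -0.2084 0.8087]
step 2: x^-=[0.6612, 0.2462, 0.3812]  P^-=[0.6010 -0.0446 -0.0842; -0.0446 0.5275 -0.3056; -0.0842 -0.3056 1.0078]  S=[1.0642 0.0956; 0.0956 0.6494]  K=[0.5598 -0.0922; -0.0087 0.6843; -0.0889 -0.0671]  nu=[1.5056, -3.1714]  x^+=[1.7966, -1.9371, 0.4600]  P^+=[0.2718 -0.0351 -0.0324; -0.0351 0.2244 -0.2709; -0.0324 -0.2709 0.9953]
step 3: x^-=[1.7146, -2.4963, 0.5604]  P^-=[0.5484 0.0053 -0.1363; 0.0053 0.4983 -0.3754; -0.1363 -0.3754 1.1656]  S=[1.0258 0.1156; 0.1156 0.6013]  K=[0.5360 -0.0621; 0.0189 0.6636; -0.1435 -0.1154]  nu=[1.6366, 4.1891]  x^+=[2.3319, 0.3145, -0.1581]  P^+=[0.2590 -0.0214 -0.0555; -0.0214 0.2302 -0.3153; -0.0555 -0.3153 1.1326]
step 4: x^-=[2.4085, 0.1226, -0.3464]  P^-=[0.5447 0.0327 -0.1753; 0.0327 0.5102 -0.4288; -0.1753 -0.4288 1.2817]  S=[1.0300 0.1314; 0.1314 0.5967]  K=[0.5334 -0.0477; 0.0350 0.6659; -0.1805 -0.1498]  nu=[-6.0282, -2.7434]  x^+=[-0.6758, -1.9151, 1.1527]  P^+=[0.2570 -0.0140 -0.0711; -0.0140 0.2382 -0.3463; -0.0711 -0.3463 1.2277]
step 5: x^-=[-0.8966, -2.2470, 1.3259]  P^-=[0.5490 0.0485 -0.2022; 0.0485 0.5244 -0.4665; -0.2022 -0.4665 1.3622]  S=[1.0387 0.1410; 0.1410 0.5986]  K=[0.5347 -0.0410; 0.0442 0.6711; -0.2044 -0.1733]  nu=[4.0447, 5.9520]  x^+=[1.0221, 1.9264, -0.5325]  P^+=[0.2573 -0.0099 -0.0811; -0.0099 0.2444 -0.3671; -0.0811 -0.3671 1.2908]

P_post[2,0] = -0.0811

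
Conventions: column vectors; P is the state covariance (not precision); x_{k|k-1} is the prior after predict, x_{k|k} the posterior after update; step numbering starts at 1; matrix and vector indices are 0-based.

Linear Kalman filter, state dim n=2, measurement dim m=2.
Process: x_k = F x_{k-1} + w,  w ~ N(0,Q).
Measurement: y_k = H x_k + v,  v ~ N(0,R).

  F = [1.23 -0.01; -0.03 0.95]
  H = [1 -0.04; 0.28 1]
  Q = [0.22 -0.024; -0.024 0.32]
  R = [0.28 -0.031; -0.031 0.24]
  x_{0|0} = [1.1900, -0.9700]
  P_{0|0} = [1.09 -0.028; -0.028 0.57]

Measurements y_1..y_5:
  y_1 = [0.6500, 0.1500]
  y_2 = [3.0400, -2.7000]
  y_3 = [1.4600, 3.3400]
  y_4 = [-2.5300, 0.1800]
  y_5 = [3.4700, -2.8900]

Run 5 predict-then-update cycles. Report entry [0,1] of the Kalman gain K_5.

step 1: x^-=[1.4734, -0.9572]  P^-=[1.8698 -0.1024; -0.1024 0.8370]  S=[2.1593 0.3578; 0.3578 1.1663]  K=[0.8513 0.0999; -0.1873 0.7506]  nu=[-0.8617, 0.6946]  x^+=[0.8093, -0.2744]  P^+=[0.2326 -0.0675; -0.0675 0.2048]
step 2: x^-=[0.9982, -0.2850]  P^-=[0.5735 -0.1134; -0.1134 0.5089]  S=[0.8634 -0.0029; -0.0029 0.7304]  K=[0.6697 0.0672; -0.1527 0.6527]  nu=[2.0304, -2.6945]  x^+=[2.1768, -2.3538]  P^+=[0.1832 -0.0559; -0.0559 0.1770]
step 3: x^-=[2.7010, -2.3015]  P^-=[0.4986 -0.0978; -0.0978 0.4831]  S=[0.7872 -0.0074; -0.0074 0.7075]  K=[0.6390 0.0658; -0.1427 0.6427]  nu=[-1.3331, 4.8852]  x^+=[2.1707, 1.0286]  P^+=[0.1748 -0.0529; -0.0529 0.1735]
step 4: x^-=[2.6596, 0.9120]  P^-=[0.4857 -0.0940; -0.0940 0.4798]  S=[0.7740 -0.0071; -0.0071 0.7052]  K=[0.6330 0.0660; -0.1403 0.6416]  nu=[-5.1531, -1.4767]  x^+=[-0.6997, 0.6877]  P^+=[0.1731 -0.0523; -0.0523 0.1730]
step 5: x^-=[-0.8675, 0.6743]  P^-=[0.4832 -0.0931; -0.0931 0.4792]  S=[0.7714 -0.0069; -0.0069 0.7050]  K=[0.6318 0.0661; -0.1398 0.6414]  nu=[4.3645, -3.3214]  x^+=[1.6706, -2.0662]  P^+=[0.1728 -0.0521; -0.0521 0.1729]

K[0,1] = 0.0661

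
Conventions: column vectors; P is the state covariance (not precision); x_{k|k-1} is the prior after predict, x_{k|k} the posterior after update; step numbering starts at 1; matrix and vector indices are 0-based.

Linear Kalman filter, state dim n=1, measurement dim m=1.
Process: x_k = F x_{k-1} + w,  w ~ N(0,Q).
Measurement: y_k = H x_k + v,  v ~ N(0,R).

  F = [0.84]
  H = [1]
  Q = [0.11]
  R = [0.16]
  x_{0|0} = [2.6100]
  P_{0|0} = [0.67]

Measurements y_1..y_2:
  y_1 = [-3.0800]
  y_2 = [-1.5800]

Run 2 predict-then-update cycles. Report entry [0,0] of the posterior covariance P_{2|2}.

step 1: x^-=[2.1924]  P^-=[0.5828]  S=[0.7428]  K=[0.7846]  nu=[-5.2724]  x^+=[-1.9442]  P^+=[0.1255]
step 2: x^-=[-1.6332]  P^-=[0.1986]  S=[0.3586]  K=[0.5538]  nu=[0.0532]  x^+=[-1.6037]  P^+=[0.0886]

P_post[0,0] = 0.0886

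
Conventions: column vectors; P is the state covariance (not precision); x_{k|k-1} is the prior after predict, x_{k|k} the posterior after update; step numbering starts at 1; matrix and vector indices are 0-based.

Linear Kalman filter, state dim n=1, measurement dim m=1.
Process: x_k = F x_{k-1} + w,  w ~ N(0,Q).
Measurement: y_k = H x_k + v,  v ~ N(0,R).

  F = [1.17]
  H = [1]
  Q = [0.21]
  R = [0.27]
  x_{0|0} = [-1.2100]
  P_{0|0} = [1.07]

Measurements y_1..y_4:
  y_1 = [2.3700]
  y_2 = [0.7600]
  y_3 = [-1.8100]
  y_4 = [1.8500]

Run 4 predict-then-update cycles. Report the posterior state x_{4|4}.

step 1: x^-=[-1.4157]  P^-=[1.6747]  S=[1.9447]  K=[0.8612]  nu=[3.7857]  x^+=[1.8444]  P^+=[0.2325]
step 2: x^-=[2.1580]  P^-=[0.5283]  S=[0.7983]  K=[0.6618]  nu=[-1.3980]  x^+=[1.2328]  P^+=[0.1787]
step 3: x^-=[1.4424]  P^-=[0.4546]  S=[0.7246]  K=[0.6274]  nu=[-3.2524]  x^+=[-0.5981]  P^+=[0.1694]
step 4: x^-=[-0.6998]  P^-=[0.4419]  S=[0.7119]  K=[0.6207]  nu=[2.5498]  x^+=[0.8829]  P^+=[0.1676]

x_post = [0.8829]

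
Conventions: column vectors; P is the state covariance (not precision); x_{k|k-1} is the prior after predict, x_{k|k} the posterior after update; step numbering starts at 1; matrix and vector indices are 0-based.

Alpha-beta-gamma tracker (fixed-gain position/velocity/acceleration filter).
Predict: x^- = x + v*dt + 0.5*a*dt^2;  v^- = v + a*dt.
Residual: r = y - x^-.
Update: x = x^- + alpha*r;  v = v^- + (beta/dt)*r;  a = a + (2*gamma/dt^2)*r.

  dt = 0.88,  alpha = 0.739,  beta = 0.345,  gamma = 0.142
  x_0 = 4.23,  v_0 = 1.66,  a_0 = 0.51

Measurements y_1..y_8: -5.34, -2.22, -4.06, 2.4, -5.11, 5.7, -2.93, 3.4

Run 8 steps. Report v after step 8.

v_post = 4.1097

step 1: x_pred=5.8883  r=-11.2283  x^+=-2.4094  v^+=-2.2932  a^+=-3.6078
step 2: x_pred=-5.8244  r=3.6044  x^+=-3.1607  v^+=-4.0550  a^+=-2.2860
step 3: x_pred=-7.6142  r=3.5542  x^+=-4.9877  v^+=-4.6732  a^+=-0.9825
step 4: x_pred=-9.4805  r=11.8805  x^+=-0.7008  v^+=-0.8801  a^+=3.3745
step 5: x_pred=-0.1687  r=-4.9413  x^+=-3.8203  v^+=0.1523  a^+=1.5624
step 6: x_pred=-3.0814  r=8.7814  x^+=3.4081  v^+=4.9698  a^+=4.7828
step 7: x_pred=9.6334  r=-12.5634  x^+=0.3491  v^+=4.2533  a^+=0.1754
step 8: x_pred=4.1598  r=-0.7598  x^+=3.5983  v^+=4.1097  a^+=-0.1033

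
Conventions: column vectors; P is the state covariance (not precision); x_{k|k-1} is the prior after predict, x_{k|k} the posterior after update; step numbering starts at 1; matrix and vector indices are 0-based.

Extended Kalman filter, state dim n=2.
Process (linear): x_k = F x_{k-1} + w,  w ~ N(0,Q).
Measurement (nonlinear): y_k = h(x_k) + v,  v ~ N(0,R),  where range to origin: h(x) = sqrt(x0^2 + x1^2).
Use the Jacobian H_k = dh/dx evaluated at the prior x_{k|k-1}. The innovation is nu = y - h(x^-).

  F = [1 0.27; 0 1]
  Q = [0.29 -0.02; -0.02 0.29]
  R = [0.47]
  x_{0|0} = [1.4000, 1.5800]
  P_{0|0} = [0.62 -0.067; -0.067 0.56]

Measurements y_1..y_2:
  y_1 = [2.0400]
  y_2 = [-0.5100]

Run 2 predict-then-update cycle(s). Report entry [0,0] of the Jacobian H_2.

step 1: x^-=[1.8266, 1.5800]  P^-=[0.9146 0.0642; 0.0642 0.8500]  H_jac=[0.7563 0.6542]  S=[1.4205]  K=[0.5165; 0.4256]  nu=[-0.3751]  x^+=[1.6328, 1.4203]  P^+=[0.5356 -0.2481; -0.2481 0.5926]
step 2: x^-=[2.0163, 1.4203]  P^-=[0.7348 -0.1081; -0.1081 0.8826]  H_jac=[0.8175 0.5759]  S=[1.1521]  K=[0.4674; 0.3645]  nu=[-2.9763]  x^+=[0.6251, 0.3355]  P^+=[0.4831 -0.3044; -0.3044 0.7296]

H_jac[0,0] = 0.8175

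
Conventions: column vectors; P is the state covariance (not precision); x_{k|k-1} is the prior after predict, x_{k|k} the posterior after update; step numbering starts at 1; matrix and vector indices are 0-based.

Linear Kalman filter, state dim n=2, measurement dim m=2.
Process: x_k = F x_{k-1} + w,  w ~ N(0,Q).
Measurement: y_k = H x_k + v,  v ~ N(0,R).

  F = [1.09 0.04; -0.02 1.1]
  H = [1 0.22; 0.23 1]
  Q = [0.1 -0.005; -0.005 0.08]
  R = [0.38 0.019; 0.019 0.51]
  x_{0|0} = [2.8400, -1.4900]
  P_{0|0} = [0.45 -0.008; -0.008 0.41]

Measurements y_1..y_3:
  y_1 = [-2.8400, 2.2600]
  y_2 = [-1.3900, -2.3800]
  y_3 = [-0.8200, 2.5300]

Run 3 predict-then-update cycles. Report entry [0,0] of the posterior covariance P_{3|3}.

P_post[0,0] = 0.1882

step 1: x^-=[3.0360, -1.6958]  P^-=[0.6346 -0.0064; -0.0064 0.5766]  S=[1.0397 0.2851; 0.2851 1.1173]  K=[0.6180 -0.0328; -0.0272 0.5217]  nu=[-5.5029, 3.2575]  x^+=[-0.4716, 0.1533]  P^+=[0.2479 -0.0620; -0.0620 0.2798]
step 2: x^-=[-0.5079, 0.1781]  P^-=[0.3895 -0.0724; -0.0724 0.4214]  S=[0.7581 0.1253; 0.1253 0.9187]  K=[0.5010 -0.0496; -0.0470 0.4470]  nu=[-0.9213, -2.4413]  x^+=[-0.8485, -0.8698]  P^+=[0.2032 -0.0625; -0.0625 0.2414]
step 3: x^-=[-0.9596, -0.9398]  P^-=[0.3364 -0.0737; -0.0737 0.3750]  S=[0.7021 0.1014; 0.1014 0.8689]  K=[0.4632 -0.0498; -0.0478 0.4176]  nu=[0.3464, 3.6905]  x^+=[-0.9832, 0.5850]  P^+=[0.1882 -0.0599; -0.0599 0.2259]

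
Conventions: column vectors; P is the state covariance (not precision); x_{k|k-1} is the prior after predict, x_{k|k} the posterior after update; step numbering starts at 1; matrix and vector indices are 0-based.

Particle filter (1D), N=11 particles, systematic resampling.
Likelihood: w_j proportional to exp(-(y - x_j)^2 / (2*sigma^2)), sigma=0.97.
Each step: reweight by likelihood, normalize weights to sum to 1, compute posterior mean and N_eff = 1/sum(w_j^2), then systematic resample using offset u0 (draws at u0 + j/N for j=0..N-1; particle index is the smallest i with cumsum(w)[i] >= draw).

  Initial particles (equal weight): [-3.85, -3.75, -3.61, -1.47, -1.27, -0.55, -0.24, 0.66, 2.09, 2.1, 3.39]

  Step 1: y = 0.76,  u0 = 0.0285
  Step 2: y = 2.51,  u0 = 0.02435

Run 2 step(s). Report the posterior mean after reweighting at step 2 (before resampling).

post_mean = 1.8365

step 1: w=[0.0000, 0.0000, 0.0000, 0.0240, 0.0377, 0.1353, 0.1980, 0.3351, 0.1316, 0.1297, 0.0085]  mean=0.5924  Neff=4.8538  idx=[4, 5, 6, 6, 6, 7, 7, 7, 8, 8, 9]
step 2: w=[0.0002, 0.0021, 0.0055, 0.0055, 0.0055, 0.0494, 0.0494, 0.0494, 0.2773, 0.2773, 0.2785]  mean=1.8365  Neff=4.1881  idx=[5, 6, 8, 8, 8, 9, 9, 9, 10, 10, 10]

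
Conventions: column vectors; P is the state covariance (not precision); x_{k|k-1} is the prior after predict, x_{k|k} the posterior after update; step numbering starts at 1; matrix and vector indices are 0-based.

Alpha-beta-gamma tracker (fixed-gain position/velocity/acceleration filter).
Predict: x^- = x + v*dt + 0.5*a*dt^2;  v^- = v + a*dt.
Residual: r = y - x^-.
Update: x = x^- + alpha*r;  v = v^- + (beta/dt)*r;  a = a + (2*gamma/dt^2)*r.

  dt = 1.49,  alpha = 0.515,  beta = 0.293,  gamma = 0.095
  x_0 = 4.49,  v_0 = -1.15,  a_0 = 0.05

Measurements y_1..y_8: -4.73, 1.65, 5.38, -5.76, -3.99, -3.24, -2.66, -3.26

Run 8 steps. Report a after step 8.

a_post = 0.0251

step 1: x_pred=2.8320  r=-7.5620  x^+=-1.0624  v^+=-2.5625  a^+=-0.5972
step 2: x_pred=-5.5435  r=7.1935  x^+=-1.8388  v^+=-2.0378  a^+=0.0185
step 3: x_pred=-4.8546  r=10.2346  x^+=0.4162  v^+=0.0023  a^+=0.8944
step 4: x_pred=1.4125  r=-7.1725  x^+=-2.2813  v^+=-0.0755  a^+=0.2805
step 5: x_pred=-2.0825  r=-1.9075  x^+=-3.0648  v^+=-0.0326  a^+=0.1173
step 6: x_pred=-2.9833  r=-0.2567  x^+=-3.1155  v^+=0.0916  a^+=0.0953
step 7: x_pred=-2.8732  r=0.2132  x^+=-2.7634  v^+=0.2755  a^+=0.1135
step 8: x_pred=-2.2268  r=-1.0332  x^+=-2.7589  v^+=0.2416  a^+=0.0251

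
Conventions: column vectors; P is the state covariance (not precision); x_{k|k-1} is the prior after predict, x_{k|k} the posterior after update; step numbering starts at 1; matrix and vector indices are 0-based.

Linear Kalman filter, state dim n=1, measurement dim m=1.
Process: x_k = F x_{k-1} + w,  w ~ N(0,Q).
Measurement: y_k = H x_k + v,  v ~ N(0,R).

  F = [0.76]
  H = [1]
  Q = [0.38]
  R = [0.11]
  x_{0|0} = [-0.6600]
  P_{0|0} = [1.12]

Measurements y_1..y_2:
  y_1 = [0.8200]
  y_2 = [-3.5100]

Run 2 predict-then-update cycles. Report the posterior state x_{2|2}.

x_post = [-2.6989]

step 1: x^-=[-0.5016]  P^-=[1.0269]  S=[1.1369]  K=[0.9032]  nu=[1.3216]  x^+=[0.6921]  P^+=[0.0994]
step 2: x^-=[0.5260]  P^-=[0.4374]  S=[0.5474]  K=[0.7990]  nu=[-4.0360]  x^+=[-2.6989]  P^+=[0.0879]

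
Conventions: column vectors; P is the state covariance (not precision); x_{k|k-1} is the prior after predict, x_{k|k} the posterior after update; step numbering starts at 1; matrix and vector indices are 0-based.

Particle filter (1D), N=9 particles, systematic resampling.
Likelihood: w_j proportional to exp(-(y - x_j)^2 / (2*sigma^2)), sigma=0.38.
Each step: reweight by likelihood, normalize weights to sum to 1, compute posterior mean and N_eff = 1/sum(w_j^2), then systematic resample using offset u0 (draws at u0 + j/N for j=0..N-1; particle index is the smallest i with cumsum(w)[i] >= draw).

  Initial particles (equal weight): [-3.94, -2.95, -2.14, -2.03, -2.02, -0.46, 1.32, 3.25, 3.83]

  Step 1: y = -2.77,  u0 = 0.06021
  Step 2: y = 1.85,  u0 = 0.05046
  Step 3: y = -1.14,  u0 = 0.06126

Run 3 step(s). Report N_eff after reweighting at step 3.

step 1: w=[0.0060, 0.6172, 0.1747, 0.1037, 0.0985, 0.0000, 0.0000, 0.0000, 0.0000]  mean=-2.6275  Neff=2.3155  idx=[1, 1, 1, 1, 1, 1, 2, 3, 4]
step 2: w=[0.0000, 0.0000, 0.0000, 0.0000, 0.0000, 0.0000, 0.0212, 0.4241, 0.5547]  mean=-2.0268  Neff=2.0491  idx=[7, 7, 7, 7, 8, 8, 8, 8, 8]
step 3: w=[0.1073, 0.1073, 0.1073, 0.1073, 0.1141, 0.1141, 0.1141, 0.1141, 0.1141]  mean=-2.0243  Neff=8.9917  idx=[0, 1, 2, 3, 4, 5, 6, 7, 8]

N_eff = 8.9917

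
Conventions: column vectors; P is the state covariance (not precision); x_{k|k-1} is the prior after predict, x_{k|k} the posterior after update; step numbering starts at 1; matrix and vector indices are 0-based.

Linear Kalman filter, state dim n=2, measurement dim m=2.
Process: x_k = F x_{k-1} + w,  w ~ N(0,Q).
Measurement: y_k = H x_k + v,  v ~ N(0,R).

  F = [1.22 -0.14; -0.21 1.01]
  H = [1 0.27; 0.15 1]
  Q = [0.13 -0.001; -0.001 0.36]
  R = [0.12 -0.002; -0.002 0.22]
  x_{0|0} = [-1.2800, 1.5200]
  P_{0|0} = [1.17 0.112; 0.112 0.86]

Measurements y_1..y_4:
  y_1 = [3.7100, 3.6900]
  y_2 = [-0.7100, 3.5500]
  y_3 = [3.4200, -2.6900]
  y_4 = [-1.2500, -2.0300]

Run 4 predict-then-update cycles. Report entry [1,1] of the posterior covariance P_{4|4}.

P_post[1,1] = 0.1676

step 1: x^-=[-1.7744, 1.8040]  P^-=[1.8500 -0.2811; -0.2811 1.2414]  S=[1.9087 0.3182; 0.3182 1.4187]  K=[0.9660 -0.2192; -0.1170 0.8715]  nu=[4.9973, 2.1522]  x^+=[2.5814, 3.0952]  P^+=[0.1354 -0.0705; -0.0705 0.2025]
step 2: x^-=[2.7159, 2.5841]  P^-=[0.3595 -0.1532; -0.1532 0.6025]  S=[0.4407 0.0552; 0.0552 0.7846]  K=[0.7443 -0.1789; -0.0717 0.7436]  nu=[-4.1236, 0.5585]  x^+=[-0.4533, 3.2949]  P^+=[0.1050 -0.0566; -0.0566 0.1722]
step 3: x^-=[-1.0144, 3.4231]  P^-=[0.3089 -0.1236; -0.1236 0.5643]  S=[0.4033 0.0681; 0.0681 0.7542]  K=[0.7114 -0.1667; -0.0517 0.7283]  nu=[3.5101, -5.9609]  x^+=[2.4762, -1.0998]  P^+=[0.1000 -0.0531; -0.0531 0.1683]
step 4: x^-=[3.1749, -1.6308]  P^-=[0.3003 -0.1174; -0.1174 0.5586]  S=[0.3976 0.0717; 0.0717 0.7502]  K=[0.7051 -0.1639; -0.0468 0.7257]  nu=[-3.9846, -0.8754]  x^+=[0.5089, -2.0795]  P^+=[0.0991 -0.0523; -0.0523 0.1676]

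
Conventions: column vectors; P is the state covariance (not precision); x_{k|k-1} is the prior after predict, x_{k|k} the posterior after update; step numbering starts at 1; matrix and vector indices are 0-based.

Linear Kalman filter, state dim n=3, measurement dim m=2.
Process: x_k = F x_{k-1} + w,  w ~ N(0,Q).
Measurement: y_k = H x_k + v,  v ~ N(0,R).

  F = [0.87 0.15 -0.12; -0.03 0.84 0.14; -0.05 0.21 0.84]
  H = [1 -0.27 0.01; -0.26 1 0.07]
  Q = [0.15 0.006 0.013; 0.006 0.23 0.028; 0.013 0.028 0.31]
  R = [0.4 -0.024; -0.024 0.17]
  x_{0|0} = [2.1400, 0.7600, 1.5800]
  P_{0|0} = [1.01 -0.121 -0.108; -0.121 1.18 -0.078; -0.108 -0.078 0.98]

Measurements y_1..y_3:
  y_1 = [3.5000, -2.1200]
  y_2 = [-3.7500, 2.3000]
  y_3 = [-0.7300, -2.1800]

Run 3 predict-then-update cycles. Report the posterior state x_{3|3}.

step 1: x^-=[1.7862, 0.7954, 1.3798]  P^-=[0.9489 0.0167 -0.2012; 0.0167 1.0714 0.3049; -0.2012 0.3049 1.0401]  S=[1.4125 -0.5577; -0.5577 1.3520]  K=[0.7119 0.1131; 0.1517 0.8676; -0.0810 0.2847]  nu=[1.9148, -2.5476]  x^+=[2.8612, -1.1244, 0.4996]  P^+=[0.3057 0.0855 -0.0554; 0.0855 0.1680 -0.0268; -0.0554 -0.0268 0.8956]
step 2: x^-=[2.2606, -0.9604, 0.0404]  P^-=[0.4329 0.0614 -0.1138; 0.0614 0.3562 0.1414; -0.1138 0.1414 0.9435]  S=[0.8227 -0.1753; -0.1753 0.5521]  K=[0.5167 0.0570; 0.1014 0.6664; -0.0877 0.4015]  nu=[-6.2703, 3.8453]  x^+=[-0.7604, 0.9661, 2.1345]  P^+=[0.2217 0.0587 -0.0537; 0.0587 0.1263 -0.0021; -0.0537 -0.0021 0.8359]
step 3: x^-=[-0.7728, 1.1332, 2.0339]  P^-=[0.3593 0.0381 -0.1064; 0.0381 0.3327 0.1462; -0.1064 0.1462 0.9084]  S=[0.7601 -0.1743; -0.1743 0.5359]  K=[0.4656 0.0344; 0.0825 0.6482; -0.0847 0.4156]  nu=[0.3284, -3.6565]  x^+=[-0.7455, -1.2098, 0.4864]  P^+=[0.1994 0.0501 -0.0509; 0.0501 0.1210 0.0036; -0.0509 0.0036 0.7981]

x_post = [-0.7455, -1.2098, 0.4864]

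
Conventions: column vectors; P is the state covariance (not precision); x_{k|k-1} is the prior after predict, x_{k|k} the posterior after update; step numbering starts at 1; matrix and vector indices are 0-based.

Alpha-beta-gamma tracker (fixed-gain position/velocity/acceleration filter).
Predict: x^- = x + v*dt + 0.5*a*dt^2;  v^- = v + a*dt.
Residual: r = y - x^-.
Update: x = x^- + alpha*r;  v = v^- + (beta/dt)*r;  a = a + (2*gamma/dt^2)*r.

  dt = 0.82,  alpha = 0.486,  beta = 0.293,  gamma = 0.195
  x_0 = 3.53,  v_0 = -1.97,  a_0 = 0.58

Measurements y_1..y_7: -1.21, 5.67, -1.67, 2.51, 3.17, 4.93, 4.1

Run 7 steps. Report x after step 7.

x_post = 6.8219

step 1: x_pred=2.1096  r=-3.3196  x^+=0.4963  v^+=-2.6805  a^+=-1.3454
step 2: x_pred=-2.1541  r=7.8241  x^+=1.6484  v^+=-0.9881  a^+=3.1927
step 3: x_pred=1.9115  r=-3.5815  x^+=0.1709  v^+=0.3501  a^+=1.1153
step 4: x_pred=0.8330  r=1.6770  x^+=1.6480  v^+=1.8639  a^+=2.0880
step 5: x_pred=3.8784  r=-0.7084  x^+=3.5341  v^+=3.3230  a^+=1.6771
step 6: x_pred=6.8228  r=-1.8928  x^+=5.9029  v^+=4.0219  a^+=0.5793
step 7: x_pred=9.3956  r=-5.2956  x^+=6.8219  v^+=2.6046  a^+=-2.4922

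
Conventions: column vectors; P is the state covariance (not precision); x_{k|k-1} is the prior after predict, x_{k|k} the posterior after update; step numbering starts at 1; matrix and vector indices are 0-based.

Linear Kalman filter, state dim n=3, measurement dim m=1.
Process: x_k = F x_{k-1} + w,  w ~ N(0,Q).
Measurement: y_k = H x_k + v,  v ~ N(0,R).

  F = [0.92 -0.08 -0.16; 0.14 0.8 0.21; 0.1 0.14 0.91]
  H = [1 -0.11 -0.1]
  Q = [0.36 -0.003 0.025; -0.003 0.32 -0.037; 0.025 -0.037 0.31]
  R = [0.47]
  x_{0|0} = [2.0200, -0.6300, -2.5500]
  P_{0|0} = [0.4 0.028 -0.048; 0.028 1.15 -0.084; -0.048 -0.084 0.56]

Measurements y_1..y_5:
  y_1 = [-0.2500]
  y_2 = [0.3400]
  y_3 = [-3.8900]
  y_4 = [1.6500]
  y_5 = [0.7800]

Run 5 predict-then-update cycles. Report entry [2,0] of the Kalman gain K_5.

step 1: x^-=[2.3168, -0.7567, -2.2067]  P^-=[0.7281 -0.0196 -0.0607; -0.0196 1.0638 0.1365; -0.0607 0.1365 0.7709]  S=[1.2381]  K=[0.5947; -0.1214; -0.1234]  nu=[-2.8707]  x^+=[0.6096, -0.4082, -1.8525]  P^+=[0.2902 0.0697 0.0302; 0.0697 1.0455 0.1179; 0.0302 0.1179 0.7521]
step 2: x^-=[0.8899, -0.6303, -1.6820]  P^-=[0.6154 -0.0192 -0.0475; -0.0192 1.0850 0.3286; -0.0475 0.3286 0.9937]  S=[1.1295]  K=[0.5510; -0.1517; -0.1621]  nu=[-0.7874]  x^+=[0.4560, -0.5108, -1.5544]  P^+=[0.2726 0.0753 0.0533; 0.0753 1.0590 0.3008; 0.0533 0.3008 0.9640]
step 3: x^-=[0.7091, -0.6712, -1.4404]  P^-=[0.6031 -0.0480 -0.0779; -0.0480 1.1667 0.5129; -0.0779 0.5129 1.2203]  S=[1.1368]  K=[0.5420; -0.2002; -0.2255]  nu=[-4.8170]  x^+=[-1.9017, 0.2932, -0.3542]  P^+=[0.2691 0.0754 0.0610; 0.0754 1.1211 0.4616; 0.0610 0.4616 1.1624]
step 4: x^-=[-1.7163, -0.1061, -0.4714]  P^-=[0.6075 -0.0809 -0.1168; -0.0809 1.2696 0.6807; -0.1168 0.6807 1.4281]  S=[1.1633]  K=[0.5399; -0.2481; -0.2875]  nu=[3.3075]  x^+=[0.0695, -0.9268, -1.4224]  P^+=[0.2684 0.0749 0.0638; 0.0749 1.1980 0.5977; 0.0638 0.5977 1.3320]
step 5: x^-=[0.3656, -1.0304, -1.4172]  P^-=[0.6144 -0.1112 -0.1531; -0.1112 1.3721 0.8251; -0.1531 0.8251 1.6052]  S=[1.1903]  K=[0.5393; -0.2895; -0.3397]  nu=[0.1593]  x^+=[0.4515, -1.0765, -1.4713]  P^+=[0.2682 0.0747 0.0650; 0.0747 1.2723 0.7080; 0.0650 0.7080 1.4678]

K[2,0] = -0.3397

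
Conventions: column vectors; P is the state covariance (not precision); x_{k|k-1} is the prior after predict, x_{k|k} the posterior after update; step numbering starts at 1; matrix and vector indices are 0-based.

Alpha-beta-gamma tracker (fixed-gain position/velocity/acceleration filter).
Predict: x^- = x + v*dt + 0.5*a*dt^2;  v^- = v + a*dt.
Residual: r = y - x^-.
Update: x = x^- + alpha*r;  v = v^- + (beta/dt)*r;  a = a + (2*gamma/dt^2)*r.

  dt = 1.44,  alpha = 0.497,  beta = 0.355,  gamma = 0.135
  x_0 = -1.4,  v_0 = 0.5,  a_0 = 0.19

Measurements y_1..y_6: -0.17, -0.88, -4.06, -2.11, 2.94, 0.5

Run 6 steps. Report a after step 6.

step 1: x_pred=-0.4830  r=0.3130  x^+=-0.3274  v^+=0.8508  a^+=0.2308
step 2: x_pred=1.1369  r=-2.0169  x^+=0.1345  v^+=0.6858  a^+=-0.0319
step 3: x_pred=1.0891  r=-5.1491  x^+=-1.4700  v^+=-0.6294  a^+=-0.7023
step 4: x_pred=-3.1046  r=0.9946  x^+=-2.6103  v^+=-1.3956  a^+=-0.5728
step 5: x_pred=-5.2138  r=8.1538  x^+=-1.1614  v^+=-0.2103  a^+=0.4889
step 6: x_pred=-0.9573  r=1.4573  x^+=-0.2330  v^+=0.8530  a^+=0.6786

a_post = 0.6786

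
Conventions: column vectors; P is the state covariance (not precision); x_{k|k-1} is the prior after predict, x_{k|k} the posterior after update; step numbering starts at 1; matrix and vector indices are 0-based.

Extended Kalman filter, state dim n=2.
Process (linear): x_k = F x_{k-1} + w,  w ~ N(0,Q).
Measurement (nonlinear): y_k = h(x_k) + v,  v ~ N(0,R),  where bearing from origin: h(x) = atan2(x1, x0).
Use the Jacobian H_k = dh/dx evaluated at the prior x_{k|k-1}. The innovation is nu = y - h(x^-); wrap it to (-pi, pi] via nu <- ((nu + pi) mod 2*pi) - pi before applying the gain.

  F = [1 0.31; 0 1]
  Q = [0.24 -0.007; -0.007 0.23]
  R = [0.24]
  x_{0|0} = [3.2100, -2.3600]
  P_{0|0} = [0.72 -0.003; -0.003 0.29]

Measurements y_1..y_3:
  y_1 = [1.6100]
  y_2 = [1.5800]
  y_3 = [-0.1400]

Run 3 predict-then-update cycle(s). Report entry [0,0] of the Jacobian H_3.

H_jac[0,0] = 0.0111

step 1: x^-=[2.4784, -2.3600]  P^-=[0.9860 0.0799; 0.0799 0.5200]  H_jac=[0.2015 0.2116]  S=[0.3101]  K=[0.6952; 0.4067]  nu=[2.3709]  x^+=[4.1266, -1.3957]  P^+=[0.8361 -0.0078; -0.0078 0.4687]
step 2: x^-=[3.6939, -1.3957]  P^-=[1.1164 0.1305; 0.1305 0.6987]  H_jac=[0.0895 0.2369]  S=[0.2937]  K=[0.4455; 0.6034]  nu=[1.9413]  x^+=[4.5587, -0.2244]  P^+=[1.0581 0.0516; 0.0516 0.5918]
step 3: x^-=[4.4892, -0.2244]  P^-=[1.3869 0.2280; 0.2280 0.8218]  H_jac=[0.0111 0.2222]  S=[0.2819]  K=[0.2344; 0.6568]  nu=[-0.0901]  x^+=[4.4681, -0.2836]  P^+=[1.3714 0.1846; 0.1846 0.7002]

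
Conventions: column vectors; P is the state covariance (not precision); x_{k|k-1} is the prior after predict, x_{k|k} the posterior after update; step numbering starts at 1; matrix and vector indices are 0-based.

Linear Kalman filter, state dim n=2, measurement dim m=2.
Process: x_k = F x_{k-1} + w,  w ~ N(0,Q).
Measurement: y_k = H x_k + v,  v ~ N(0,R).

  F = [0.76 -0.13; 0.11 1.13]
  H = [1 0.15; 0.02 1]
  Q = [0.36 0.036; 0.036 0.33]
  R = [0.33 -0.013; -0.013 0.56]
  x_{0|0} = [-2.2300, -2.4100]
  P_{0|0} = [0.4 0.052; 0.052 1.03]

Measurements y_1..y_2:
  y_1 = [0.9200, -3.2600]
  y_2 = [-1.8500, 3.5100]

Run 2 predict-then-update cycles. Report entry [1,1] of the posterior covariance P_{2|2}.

step 1: x^-=[-1.3815, -2.9686]  P^-=[0.5982 -0.0380; -0.0380 1.6630]  S=[0.9542 0.2103; 0.2103 2.2217]  K=[0.6368 -0.0720; 0.0579 0.7427]  nu=[2.7468, -0.2638]  x^+=[0.3866, -3.0054]  P^+=[0.2190 -0.0530; -0.0530 0.4162]
step 2: x^-=[0.6845, -3.3536]  P^-=[0.5040 -0.0516; -0.0516 0.8509]  S=[0.8377 0.0730; 0.0730 1.4091]  K=[0.5977 -0.0604; 0.0384 0.6012]  nu=[-2.0315, 6.8499]  x^+=[-0.9435, 0.6864]  P^+=[0.2049 -0.0457; -0.0457 0.3371]

P_post[1,1] = 0.3371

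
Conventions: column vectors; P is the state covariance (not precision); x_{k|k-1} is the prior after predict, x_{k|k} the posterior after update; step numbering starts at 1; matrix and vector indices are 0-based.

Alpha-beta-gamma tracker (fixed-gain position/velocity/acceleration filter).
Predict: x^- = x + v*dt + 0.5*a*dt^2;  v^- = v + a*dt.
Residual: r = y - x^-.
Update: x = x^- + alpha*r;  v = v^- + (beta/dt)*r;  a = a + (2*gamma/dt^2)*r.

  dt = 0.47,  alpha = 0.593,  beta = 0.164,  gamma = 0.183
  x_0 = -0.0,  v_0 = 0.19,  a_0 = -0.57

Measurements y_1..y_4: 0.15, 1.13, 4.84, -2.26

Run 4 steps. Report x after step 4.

x_post = 0.7609

step 1: x_pred=0.0263  r=0.1237  x^+=0.0997  v^+=-0.0348  a^+=-0.3651
step 2: x_pred=0.0430  r=1.0870  x^+=0.6876  v^+=0.1729  a^+=1.4359
step 3: x_pred=0.9275  r=3.9125  x^+=3.2476  v^+=2.2130  a^+=7.9184
step 4: x_pred=5.1623  r=-7.4223  x^+=0.7609  v^+=3.3447  a^+=-4.3793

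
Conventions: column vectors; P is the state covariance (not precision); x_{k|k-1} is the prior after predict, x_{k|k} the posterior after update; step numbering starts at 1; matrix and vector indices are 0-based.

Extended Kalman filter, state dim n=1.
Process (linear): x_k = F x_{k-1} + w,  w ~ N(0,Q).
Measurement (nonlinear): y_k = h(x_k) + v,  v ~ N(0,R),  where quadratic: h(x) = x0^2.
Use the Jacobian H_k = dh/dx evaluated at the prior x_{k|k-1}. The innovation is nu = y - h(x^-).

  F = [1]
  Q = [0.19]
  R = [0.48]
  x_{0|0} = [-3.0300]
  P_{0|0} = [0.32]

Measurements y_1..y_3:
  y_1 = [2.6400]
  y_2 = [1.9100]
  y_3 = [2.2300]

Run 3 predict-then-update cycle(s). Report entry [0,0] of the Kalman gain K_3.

K[0,0] = -0.2634

step 1: x^-=[-3.0300]  P^-=[0.5100]  H_jac=[-6.0600]  S=[19.2090]  K=[-0.1609]  nu=[-6.5409]  x^+=[-1.9776]  P^+=[0.0127]
step 2: x^-=[-1.9776]  P^-=[0.2027]  H_jac=[-3.9552]  S=[3.6517]  K=[-0.2196]  nu=[-2.0010]  x^+=[-1.5382]  P^+=[0.0266]
step 3: x^-=[-1.5382]  P^-=[0.2166]  H_jac=[-3.0764]  S=[2.5305]  K=[-0.2634]  nu=[-0.1361]  x^+=[-1.5024]  P^+=[0.0411]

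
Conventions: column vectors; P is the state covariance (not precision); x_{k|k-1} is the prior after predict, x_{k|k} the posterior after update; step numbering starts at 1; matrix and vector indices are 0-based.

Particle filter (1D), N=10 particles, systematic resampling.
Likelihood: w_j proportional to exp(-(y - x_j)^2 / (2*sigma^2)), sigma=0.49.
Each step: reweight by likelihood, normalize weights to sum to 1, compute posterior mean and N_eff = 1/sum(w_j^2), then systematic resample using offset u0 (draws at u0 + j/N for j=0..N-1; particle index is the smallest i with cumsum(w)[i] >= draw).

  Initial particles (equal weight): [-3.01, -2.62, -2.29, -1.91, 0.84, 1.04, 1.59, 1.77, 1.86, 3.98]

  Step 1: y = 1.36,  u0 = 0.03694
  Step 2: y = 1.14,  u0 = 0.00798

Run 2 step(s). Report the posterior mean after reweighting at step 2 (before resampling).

step 1: w=[0.0000, 0.0000, 0.0000, 0.0000, 0.1594, 0.2262, 0.2508, 0.1973, 0.1663, 0.0000]  mean=1.4264  Neff=4.8532  idx=[4, 4, 5, 5, 6, 6, 7, 7, 8, 8]
step 2: w=[0.1279, 0.1279, 0.1511, 0.1511, 0.1012, 0.1012, 0.0675, 0.0675, 0.0524, 0.0524]  mean=1.2846  Neff=8.8171  idx=[0, 0, 1, 2, 3, 3, 4, 5, 6, 8]

post_mean = 1.2846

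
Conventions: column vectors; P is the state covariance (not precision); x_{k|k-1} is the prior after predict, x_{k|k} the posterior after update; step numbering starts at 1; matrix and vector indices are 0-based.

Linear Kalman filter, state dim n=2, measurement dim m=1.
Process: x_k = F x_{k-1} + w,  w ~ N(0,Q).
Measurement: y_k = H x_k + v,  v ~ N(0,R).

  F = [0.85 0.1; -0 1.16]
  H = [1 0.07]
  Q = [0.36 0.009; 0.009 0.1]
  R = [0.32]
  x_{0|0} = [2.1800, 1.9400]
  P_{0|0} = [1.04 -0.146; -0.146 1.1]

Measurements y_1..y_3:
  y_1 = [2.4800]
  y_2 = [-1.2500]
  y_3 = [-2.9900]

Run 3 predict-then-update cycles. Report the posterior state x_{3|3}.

x_post = [-1.8453, 0.3367]

step 1: x^-=[2.0470, 2.2504]  P^-=[1.0976 -0.0074; -0.0074 1.5802]  S=[1.4243]  K=[0.7703; 0.0725]  nu=[0.2755]  x^+=[2.2592, 2.2704]  P^+=[0.2526 -0.0869; -0.0869 1.5727]
step 2: x^-=[2.1473, 2.6336]  P^-=[0.5434 0.1058; 0.1058 2.2162]  S=[0.8891]  K=[0.6195; 0.2934]  nu=[-3.5817]  x^+=[-0.0717, 1.5826]  P^+=[0.2022 -0.0559; -0.0559 2.1396]
step 3: x^-=[0.0973, 1.8359]  P^-=[0.5180 0.2021; 0.2021 2.9791]  S=[0.8809]  K=[0.6041; 0.4662]  nu=[-3.2158]  x^+=[-1.8453, 0.3367]  P^+=[0.1965 -0.0460; -0.0460 2.7877]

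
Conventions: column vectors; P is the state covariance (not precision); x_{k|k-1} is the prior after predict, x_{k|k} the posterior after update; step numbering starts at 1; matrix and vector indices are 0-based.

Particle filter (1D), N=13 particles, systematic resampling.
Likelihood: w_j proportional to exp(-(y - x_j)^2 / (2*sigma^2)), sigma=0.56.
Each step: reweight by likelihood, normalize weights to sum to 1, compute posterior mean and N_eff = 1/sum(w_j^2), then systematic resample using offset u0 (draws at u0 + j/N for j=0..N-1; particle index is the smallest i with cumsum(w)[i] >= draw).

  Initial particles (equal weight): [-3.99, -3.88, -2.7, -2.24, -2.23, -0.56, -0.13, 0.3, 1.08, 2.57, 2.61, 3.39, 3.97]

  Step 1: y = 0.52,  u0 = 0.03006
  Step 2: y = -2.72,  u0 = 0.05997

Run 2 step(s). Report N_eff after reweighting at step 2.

step 1: w=[0.0000, 0.0000, 0.0000, 0.0000, 0.0000, 0.0708, 0.2317, 0.4208, 0.2757, 0.0006, 0.0004, 0.0000, 0.0000]  mean=0.3568  Neff=3.2074  idx=[5, 6, 6, 6, 7, 7, 7, 7, 7, 7, 8, 8, 8]
step 2: w=[0.8925, 0.0344, 0.0344, 0.0344, 0.0007, 0.0007, 0.0007, 0.0007, 0.0007, 0.0007, 0.0000, 0.0000, 0.0000]  mean=-0.5119  Neff=1.2500  idx=[0, 0, 0, 0, 0, 0, 0, 0, 0, 0, 0, 1, 3]

N_eff = 1.2500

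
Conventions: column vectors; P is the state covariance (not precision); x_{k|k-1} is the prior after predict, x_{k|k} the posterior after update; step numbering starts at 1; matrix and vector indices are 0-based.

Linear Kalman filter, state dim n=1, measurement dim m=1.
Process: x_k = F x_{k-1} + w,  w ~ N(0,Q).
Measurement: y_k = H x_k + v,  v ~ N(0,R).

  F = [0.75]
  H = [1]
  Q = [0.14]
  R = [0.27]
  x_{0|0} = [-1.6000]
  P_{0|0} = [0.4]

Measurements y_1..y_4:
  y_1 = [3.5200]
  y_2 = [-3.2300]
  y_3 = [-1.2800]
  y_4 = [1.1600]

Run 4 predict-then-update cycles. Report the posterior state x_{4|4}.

step 1: x^-=[-1.2000]  P^-=[0.3650]  S=[0.6350]  K=[0.5748]  nu=[4.7200]  x^+=[1.5131]  P^+=[0.1552]
step 2: x^-=[1.1348]  P^-=[0.2273]  S=[0.4973]  K=[0.4571]  nu=[-4.3648]  x^+=[-0.8602]  P^+=[0.1234]
step 3: x^-=[-0.6452]  P^-=[0.2094]  S=[0.4794]  K=[0.4368]  nu=[-0.6348]  x^+=[-0.9225]  P^+=[0.1179]
step 4: x^-=[-0.6918]  P^-=[0.2063]  S=[0.4763]  K=[0.4332]  nu=[1.8518]  x^+=[0.1103]  P^+=[0.1170]

x_post = [0.1103]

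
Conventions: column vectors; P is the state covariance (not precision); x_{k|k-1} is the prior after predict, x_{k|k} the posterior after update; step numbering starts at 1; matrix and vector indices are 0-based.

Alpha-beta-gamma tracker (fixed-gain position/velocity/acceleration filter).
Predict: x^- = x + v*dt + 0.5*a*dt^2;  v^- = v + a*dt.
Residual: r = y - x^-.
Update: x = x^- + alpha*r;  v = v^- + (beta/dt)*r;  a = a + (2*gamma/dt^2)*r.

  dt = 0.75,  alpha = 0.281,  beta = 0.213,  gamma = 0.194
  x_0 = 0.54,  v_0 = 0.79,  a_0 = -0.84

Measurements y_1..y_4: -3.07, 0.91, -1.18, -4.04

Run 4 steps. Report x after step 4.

step 1: x_pred=0.8962  r=-3.9662  x^+=-0.2183  v^+=-0.9664  a^+=-3.5758
step 2: x_pred=-1.9488  r=2.8588  x^+=-1.1455  v^+=-2.8364  a^+=-1.6039
step 3: x_pred=-3.7239  r=2.5439  x^+=-3.0090  v^+=-3.3169  a^+=0.1508
step 4: x_pred=-5.4543  r=1.4143  x^+=-5.0569  v^+=-2.8021  a^+=1.1263

x_post = -5.0569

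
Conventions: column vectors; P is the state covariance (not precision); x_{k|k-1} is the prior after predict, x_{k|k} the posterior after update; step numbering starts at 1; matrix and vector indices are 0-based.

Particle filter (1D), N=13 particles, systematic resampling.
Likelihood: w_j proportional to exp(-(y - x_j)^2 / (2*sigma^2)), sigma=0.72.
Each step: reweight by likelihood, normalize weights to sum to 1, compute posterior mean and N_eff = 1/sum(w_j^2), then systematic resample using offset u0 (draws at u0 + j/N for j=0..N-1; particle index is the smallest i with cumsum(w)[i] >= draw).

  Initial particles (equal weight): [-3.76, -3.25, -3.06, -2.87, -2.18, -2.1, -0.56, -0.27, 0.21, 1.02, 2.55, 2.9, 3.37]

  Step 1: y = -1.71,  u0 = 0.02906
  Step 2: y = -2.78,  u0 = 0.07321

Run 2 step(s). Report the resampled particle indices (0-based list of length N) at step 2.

resampled_idx = [0, 1, 2, 2, 3, 4, 5, 6, 7, 8, 9, 9, 10]

step 1: w=[0.0065, 0.0379, 0.0643, 0.1019, 0.3015, 0.3222, 0.1042, 0.0505, 0.0107, 0.0003, 0.0000, 0.0000, 0.0000]  mean=-2.0403  Neff=4.4589  idx=[1, 2, 3, 4, 4, 4, 4, 5, 5, 5, 5, 6, 7]
step 2: w=[0.0994, 0.1141, 0.1221, 0.0870, 0.0870, 0.0870, 0.0870, 0.0788, 0.0788, 0.0788, 0.0788, 0.0011, 0.0003]  mean=-2.4436  Neff=10.7642  idx=[0, 1, 2, 2, 3, 4, 5, 6, 7, 8, 9, 9, 10]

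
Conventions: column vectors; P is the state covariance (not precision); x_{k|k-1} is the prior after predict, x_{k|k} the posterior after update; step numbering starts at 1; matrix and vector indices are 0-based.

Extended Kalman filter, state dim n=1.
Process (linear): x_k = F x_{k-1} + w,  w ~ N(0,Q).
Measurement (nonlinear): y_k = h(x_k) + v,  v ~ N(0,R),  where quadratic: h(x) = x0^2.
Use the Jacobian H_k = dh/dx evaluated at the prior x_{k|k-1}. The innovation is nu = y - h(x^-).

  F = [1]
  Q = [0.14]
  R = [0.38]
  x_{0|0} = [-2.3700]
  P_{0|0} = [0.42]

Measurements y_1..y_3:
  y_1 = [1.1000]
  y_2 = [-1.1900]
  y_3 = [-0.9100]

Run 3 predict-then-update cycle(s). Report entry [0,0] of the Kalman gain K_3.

K[0,0] = -0.3282

step 1: x^-=[-2.3700]  P^-=[0.5600]  H_jac=[-4.7400]  S=[12.9619]  K=[-0.2048]  nu=[-4.5169]  x^+=[-1.4450]  P^+=[0.0164]
step 2: x^-=[-1.4450]  P^-=[0.1564]  H_jac=[-2.8900]  S=[1.6864]  K=[-0.2681]  nu=[-3.2780]  x^+=[-0.5663]  P^+=[0.0352]
step 3: x^-=[-0.5663]  P^-=[0.1752]  H_jac=[-1.1326]  S=[0.6048]  K=[-0.3282]  nu=[-1.2307]  x^+=[-0.1624]  P^+=[0.1101]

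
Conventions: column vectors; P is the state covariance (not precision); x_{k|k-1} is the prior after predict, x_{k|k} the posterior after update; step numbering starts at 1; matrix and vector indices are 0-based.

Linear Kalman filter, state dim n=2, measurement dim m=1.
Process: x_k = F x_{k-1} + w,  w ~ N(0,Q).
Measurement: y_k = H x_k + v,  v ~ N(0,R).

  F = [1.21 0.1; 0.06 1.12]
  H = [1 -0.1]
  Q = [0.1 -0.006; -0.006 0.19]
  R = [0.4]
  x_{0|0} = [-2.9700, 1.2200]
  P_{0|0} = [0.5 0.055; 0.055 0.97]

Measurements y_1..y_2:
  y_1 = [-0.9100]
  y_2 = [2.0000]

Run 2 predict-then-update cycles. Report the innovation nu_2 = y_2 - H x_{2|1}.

innov = [4.0023]

step 1: x^-=[-3.4717, 1.1882]  P^-=[0.8551 0.2138; 0.2138 1.4160]  S=[1.2265]  K=[0.6797; 0.0589]  nu=[2.6805]  x^+=[-1.6496, 1.3460]  P^+=[0.2884 0.1647; 0.1647 1.4117]
step 2: x^-=[-1.8614, 1.4086]  P^-=[0.5762 0.3973; 0.3973 1.9840]  S=[0.9166]  K=[0.5853; 0.2170]  nu=[4.0023]  x^+=[0.4810, 2.2769]  P^+=[0.2622 0.2809; 0.2809 1.9409]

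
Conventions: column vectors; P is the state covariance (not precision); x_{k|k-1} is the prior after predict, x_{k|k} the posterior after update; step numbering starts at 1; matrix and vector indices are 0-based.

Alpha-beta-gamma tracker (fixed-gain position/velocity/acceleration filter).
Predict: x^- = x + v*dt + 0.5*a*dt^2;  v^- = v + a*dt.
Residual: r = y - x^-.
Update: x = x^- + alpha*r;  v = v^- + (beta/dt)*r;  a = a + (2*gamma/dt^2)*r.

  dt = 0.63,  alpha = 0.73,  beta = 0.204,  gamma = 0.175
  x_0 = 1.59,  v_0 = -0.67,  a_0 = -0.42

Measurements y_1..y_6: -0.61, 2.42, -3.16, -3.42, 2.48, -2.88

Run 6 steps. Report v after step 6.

step 1: x_pred=1.0846  r=-1.6946  x^+=-0.1525  v^+=-1.4833  a^+=-1.9143
step 2: x_pred=-1.4669  r=3.8869  x^+=1.3705  v^+=-1.4307  a^+=1.5132
step 3: x_pred=0.7695  r=-3.9295  x^+=-2.0990  v^+=-1.7498  a^+=-1.9519
step 4: x_pred=-3.5888  r=0.1688  x^+=-3.4656  v^+=-2.9249  a^+=-1.8031
step 5: x_pred=-5.6660  r=8.1460  x^+=0.2806  v^+=-1.4230  a^+=5.3804
step 6: x_pred=0.4518  r=-3.3318  x^+=-1.9804  v^+=0.8877  a^+=2.4423

v_post = 0.8877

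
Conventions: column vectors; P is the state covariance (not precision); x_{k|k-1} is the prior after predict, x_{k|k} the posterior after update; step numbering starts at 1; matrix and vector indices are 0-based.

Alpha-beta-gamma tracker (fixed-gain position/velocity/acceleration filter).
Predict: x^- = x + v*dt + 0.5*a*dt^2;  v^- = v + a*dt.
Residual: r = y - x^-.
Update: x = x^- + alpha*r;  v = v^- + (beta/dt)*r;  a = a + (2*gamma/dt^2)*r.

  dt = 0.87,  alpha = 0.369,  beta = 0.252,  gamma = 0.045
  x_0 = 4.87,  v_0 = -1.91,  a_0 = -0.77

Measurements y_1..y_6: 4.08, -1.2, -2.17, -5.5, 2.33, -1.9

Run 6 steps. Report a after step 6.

a_post = 1.3579

step 1: x_pred=2.9169  r=1.1631  x^+=3.3461  v^+=-2.2430  a^+=-0.6317
step 2: x_pred=1.1556  r=-2.3556  x^+=0.2864  v^+=-3.4749  a^+=-0.9118
step 3: x_pred=-3.0818  r=0.9118  x^+=-2.7454  v^+=-4.0040  a^+=-0.8034
step 4: x_pred=-6.5329  r=1.0329  x^+=-6.1518  v^+=-4.4038  a^+=-0.6806
step 5: x_pred=-10.2406  r=12.5706  x^+=-5.6021  v^+=-1.3547  a^+=0.8142
step 6: x_pred=-6.4725  r=4.5725  x^+=-4.7853  v^+=0.6781  a^+=1.3579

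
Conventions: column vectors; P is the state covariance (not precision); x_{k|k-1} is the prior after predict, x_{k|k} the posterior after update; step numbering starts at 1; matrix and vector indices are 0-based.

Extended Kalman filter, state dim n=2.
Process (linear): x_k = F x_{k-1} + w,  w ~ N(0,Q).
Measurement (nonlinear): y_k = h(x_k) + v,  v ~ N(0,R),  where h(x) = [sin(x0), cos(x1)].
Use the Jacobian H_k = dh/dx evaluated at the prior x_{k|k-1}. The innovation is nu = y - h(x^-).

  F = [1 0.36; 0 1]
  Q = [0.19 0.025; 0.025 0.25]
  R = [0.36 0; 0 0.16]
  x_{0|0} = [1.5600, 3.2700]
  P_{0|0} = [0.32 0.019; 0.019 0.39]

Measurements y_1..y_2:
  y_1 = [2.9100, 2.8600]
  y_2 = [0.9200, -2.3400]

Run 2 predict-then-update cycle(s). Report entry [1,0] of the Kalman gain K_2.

K[1,0] = -0.0614

step 1: x^-=[2.7372, 3.2700]  P^-=[0.5742 0.1844; 0.1844 0.6400]  H_jac=[-0.9193 0.0000; 0.0000 0.1281]  S=[0.8453 -0.0217; -0.0217 0.1705]  K=[-0.6230 0.0592; -0.1888 0.4566]  nu=[2.5165, 3.8518]  x^+=[1.3974, 4.5537]  P^+=[0.2439 0.0739; 0.0739 0.5706]
step 2: x^-=[3.0367, 4.5537]  P^-=[0.5611 0.3043; 0.3043 0.8206]  H_jac=[-0.9945 0.0000; 0.0000 0.9874]  S=[0.9150 -0.2989; -0.2989 0.9601]  K=[-0.5651 0.1371; -0.0614 0.8248]  nu=[0.8153, -2.1820]  x^+=[2.2768, 2.7039]  P^+=[0.2046 0.0222; 0.0222 0.1337]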